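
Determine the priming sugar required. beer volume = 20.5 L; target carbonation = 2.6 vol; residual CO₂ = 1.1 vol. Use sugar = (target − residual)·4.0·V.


sugar = (2.6 − 1.1)·4.0·20.5

123.0000 g


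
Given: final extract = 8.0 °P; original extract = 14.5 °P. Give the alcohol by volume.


SG = 259/(259 − P);  ABV = (OG − FG)·131.25
OG = 259/(259 − 14.5) = 1.0593
FG = 259/(259 − 8.0) = 1.0319
ABV = (1.0593 − 1.0319)·131.25

3.6005 % ABV


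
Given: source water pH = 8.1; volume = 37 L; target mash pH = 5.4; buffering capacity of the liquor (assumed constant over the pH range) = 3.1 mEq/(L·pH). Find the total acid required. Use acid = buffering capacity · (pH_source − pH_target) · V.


acid = 3.1 · (8.1 − 5.4) · 37

309.6900 mEq


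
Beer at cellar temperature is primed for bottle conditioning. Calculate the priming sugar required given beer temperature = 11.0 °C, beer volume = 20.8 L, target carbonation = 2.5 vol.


residual = 14.695·(0.01821 + 0.09011·e^(−0.04·T));  sugar = (target − residual)·4.0·V
residual = 14.695·(0.01821 + 0.09011·e^(−0.04·11.0)) = 1.1204
sugar = (2.5 − 1.1204)·4.0·20.8

114.7821 g


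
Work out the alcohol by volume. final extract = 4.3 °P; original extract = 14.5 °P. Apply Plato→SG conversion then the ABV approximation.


SG = 259/(259 − P);  ABV = (OG − FG)·131.25
OG = 259/(259 − 14.5) = 1.0593
FG = 259/(259 − 4.3) = 1.0169
ABV = (1.0593 − 1.0169)·131.25

5.5679 % ABV


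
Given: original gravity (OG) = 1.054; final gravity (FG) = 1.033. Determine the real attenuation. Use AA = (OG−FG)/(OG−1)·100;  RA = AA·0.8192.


AA = (1.054 − 1.033)/(1.054 − 1)·100 = 38.8889
RA = 38.8889·0.8192

31.8578 %


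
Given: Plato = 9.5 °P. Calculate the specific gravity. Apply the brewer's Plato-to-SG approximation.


SG = 259/(259 − P)
SG = 259/(259 − 9.5)

1.0381


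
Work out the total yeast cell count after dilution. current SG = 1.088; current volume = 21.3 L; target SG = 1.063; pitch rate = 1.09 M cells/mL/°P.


V_w = V·((SG_c−1)/(SG_t−1)−1);  °P = 259 − 259/SG_t;  cells = rate·(V+V_w)·°P
V_w = 21.3·((1.088−1)/(1.063−1)−1) = 8.4524
V_final = 21.3 + 8.4524 = 29.7524
°P = 259 − 259/1.063 = 15.3500
cells = 1.09·29.7524·15.3500

497.8004 billion cells


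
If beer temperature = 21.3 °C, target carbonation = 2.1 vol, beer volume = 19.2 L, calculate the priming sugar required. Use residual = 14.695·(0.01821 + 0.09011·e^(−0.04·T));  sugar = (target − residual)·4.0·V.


residual = 14.695·(0.01821 + 0.09011·e^(−0.04·21.3)) = 0.8324
sugar = (2.1 − 0.8324)·4.0·19.2

97.3491 g


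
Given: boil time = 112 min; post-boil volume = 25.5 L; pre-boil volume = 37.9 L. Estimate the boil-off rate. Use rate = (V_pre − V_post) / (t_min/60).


rate = (37.9 − 25.5) / (112/60)

6.6429 L/hr


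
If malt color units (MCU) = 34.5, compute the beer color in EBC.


SRM = 1.4922·MCU^0.6859;  EBC = SRM·1.97
SRM = 1.4922·34.5^0.6859 = 16.9284
EBC = 16.9284·1.97

33.3490 EBC


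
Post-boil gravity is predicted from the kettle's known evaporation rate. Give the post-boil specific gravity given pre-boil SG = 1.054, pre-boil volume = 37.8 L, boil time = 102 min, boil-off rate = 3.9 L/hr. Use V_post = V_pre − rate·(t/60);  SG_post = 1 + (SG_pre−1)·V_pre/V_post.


V_post = 37.8 − 3.9·(102/60) = 31.1700
SG_post = 1 + (1.054 − 1)·37.8/31.1700

1.0655


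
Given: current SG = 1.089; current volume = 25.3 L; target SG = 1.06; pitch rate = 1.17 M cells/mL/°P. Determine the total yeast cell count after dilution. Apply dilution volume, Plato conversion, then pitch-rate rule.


V_w = V·((SG_c−1)/(SG_t−1)−1);  °P = 259 − 259/SG_t;  cells = rate·(V+V_w)·°P
V_w = 25.3·((1.089−1)/(1.06−1)−1) = 12.2283
V_final = 25.3 + 12.2283 = 37.5283
°P = 259 − 259/1.06 = 14.6604
cells = 1.17·37.5283·14.6604

643.7100 billion cells


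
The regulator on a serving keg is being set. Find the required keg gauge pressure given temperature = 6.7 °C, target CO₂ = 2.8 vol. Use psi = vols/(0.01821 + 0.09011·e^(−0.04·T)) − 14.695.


psi = 2.8/(0.01821 + 0.09011·e^(−0.04·6.7)) − 14.695

17.4387 psi


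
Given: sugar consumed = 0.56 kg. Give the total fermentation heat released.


Q = m_sugar · 590 kJ/kg
Q = 0.56 · 590

330.4000 kJ


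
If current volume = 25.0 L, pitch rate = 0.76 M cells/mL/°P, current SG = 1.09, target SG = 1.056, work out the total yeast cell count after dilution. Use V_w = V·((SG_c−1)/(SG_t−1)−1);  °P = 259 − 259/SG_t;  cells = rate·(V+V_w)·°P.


V_w = 25.0·((1.09−1)/(1.056−1)−1) = 15.1786
V_final = 25.0 + 15.1786 = 40.1786
°P = 259 − 259/1.056 = 13.7348
cells = 0.76·40.1786·13.7348

419.4034 billion cells


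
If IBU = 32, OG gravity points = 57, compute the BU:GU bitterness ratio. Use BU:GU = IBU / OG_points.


BU:GU = 32 / 57

0.5614


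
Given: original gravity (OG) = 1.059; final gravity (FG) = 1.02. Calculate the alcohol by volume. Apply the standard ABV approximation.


ABV = (OG − FG) · 131.25
ABV = (1.059 − 1.02) · 131.25

5.1187 % ABV


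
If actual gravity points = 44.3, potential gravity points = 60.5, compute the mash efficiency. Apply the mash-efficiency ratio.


efficiency = actual / potential × 100
efficiency = 44.3 / 60.5 × 100

73.2231 %


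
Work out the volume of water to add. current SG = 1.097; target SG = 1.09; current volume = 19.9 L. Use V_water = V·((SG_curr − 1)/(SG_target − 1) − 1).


V_water = 19.9·((1.097 − 1)/(1.09 − 1) − 1)

1.5478 L


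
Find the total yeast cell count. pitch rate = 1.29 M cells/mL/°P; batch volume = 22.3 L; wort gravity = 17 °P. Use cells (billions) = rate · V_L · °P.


cells = 1.29 · 22.3 · 17

489.0390 billion cells


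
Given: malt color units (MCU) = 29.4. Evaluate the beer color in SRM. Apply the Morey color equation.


SRM = 1.4922 · MCU^0.6859
SRM = 1.4922 · 29.4^0.6859

15.1693 SRM


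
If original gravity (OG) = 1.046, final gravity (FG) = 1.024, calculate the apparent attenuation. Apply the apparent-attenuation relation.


AA = (OG − FG)/(OG − 1) · 100
AA = (1.046 − 1.024)/(1.046 − 1) · 100

47.8261 %


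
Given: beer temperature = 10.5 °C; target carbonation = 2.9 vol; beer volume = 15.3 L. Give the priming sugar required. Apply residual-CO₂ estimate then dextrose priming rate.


residual = 14.695·(0.01821 + 0.09011·e^(−0.04·T));  sugar = (target − residual)·4.0·V
residual = 14.695·(0.01821 + 0.09011·e^(−0.04·10.5)) = 1.1376
sugar = (2.9 − 1.1376)·4.0·15.3

107.8567 g


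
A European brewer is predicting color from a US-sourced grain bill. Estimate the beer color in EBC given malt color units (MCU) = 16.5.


SRM = 1.4922·MCU^0.6859;  EBC = SRM·1.97
SRM = 1.4922·16.5^0.6859 = 10.2070
EBC = 10.2070·1.97

20.1078 EBC


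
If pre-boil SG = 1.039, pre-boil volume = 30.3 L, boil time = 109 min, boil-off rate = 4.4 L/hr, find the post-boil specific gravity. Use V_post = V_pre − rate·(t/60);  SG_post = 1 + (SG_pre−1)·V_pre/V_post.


V_post = 30.3 − 4.4·(109/60) = 22.3067
SG_post = 1 + (1.039 − 1)·30.3/22.3067

1.0530


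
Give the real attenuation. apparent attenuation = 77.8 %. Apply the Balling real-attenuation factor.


RA = AA · 0.8192
RA = 77.8 · 0.8192

63.7338 %


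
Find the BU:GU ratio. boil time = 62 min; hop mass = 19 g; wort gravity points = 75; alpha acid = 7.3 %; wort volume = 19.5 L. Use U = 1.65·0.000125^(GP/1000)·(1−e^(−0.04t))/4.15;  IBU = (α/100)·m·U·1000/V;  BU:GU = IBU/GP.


U = 1.65·0.000125^(75/1000)·(1−e^(−0.04·62))/4.15 = 0.1857
IBU = (7.3/100)·19·0.1857·1000/19.5 = 13.2058
BU:GU = 13.2058/75

0.1761


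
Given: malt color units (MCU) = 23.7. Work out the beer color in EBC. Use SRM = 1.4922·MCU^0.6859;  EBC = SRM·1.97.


SRM = 1.4922·23.7^0.6859 = 13.0848
EBC = 13.0848·1.97

25.7770 EBC


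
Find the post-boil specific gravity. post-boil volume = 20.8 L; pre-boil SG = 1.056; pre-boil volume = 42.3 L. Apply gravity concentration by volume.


SG_post = 1 + (SG_pre − 1)·V_pre/V_post
pts_pre = (1.056 − 1)·1000 = 56.0000
pts_post = 56.0000·42.3/20.8 = 113.8846
SG_post = 1 + 113.8846/1000

1.1139


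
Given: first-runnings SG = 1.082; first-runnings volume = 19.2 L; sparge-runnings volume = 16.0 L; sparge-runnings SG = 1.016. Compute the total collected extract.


total = Σ (SG_i − 1)·1000·V_i
first = (1.082 − 1)·1000·19.2 = 1574.4000
sparge = (1.016 − 1)·1000·16.0 = 256.0000
total = 1574.4000 + 256.0000

1830.4000 gravity·L


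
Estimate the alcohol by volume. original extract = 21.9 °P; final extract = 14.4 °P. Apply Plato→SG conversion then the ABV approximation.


SG = 259/(259 − P);  ABV = (OG − FG)·131.25
OG = 259/(259 − 21.9) = 1.0924
FG = 259/(259 − 14.4) = 1.0589
ABV = (1.0924 − 1.0589)·131.25

4.3961 % ABV


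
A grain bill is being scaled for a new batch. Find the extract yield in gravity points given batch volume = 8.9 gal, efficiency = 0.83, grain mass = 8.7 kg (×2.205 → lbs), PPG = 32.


points = lbs × PPG × eff / vol
lbs = 8.7 × 2.205 = 19.1835
points = 19.1835 × 32 × 0.83 / 8.9

57.2487 points


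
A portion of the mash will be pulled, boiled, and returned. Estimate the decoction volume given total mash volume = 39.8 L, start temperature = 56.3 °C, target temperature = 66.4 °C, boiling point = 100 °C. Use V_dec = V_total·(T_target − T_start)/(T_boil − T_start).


V_dec = 39.8·(66.4 − 56.3)/(100 − 56.3)

9.1986 L


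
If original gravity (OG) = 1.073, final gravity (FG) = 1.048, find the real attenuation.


AA = (OG−FG)/(OG−1)·100;  RA = AA·0.8192
AA = (1.073 − 1.048)/(1.073 − 1)·100 = 34.2466
RA = 34.2466·0.8192

28.0548 %


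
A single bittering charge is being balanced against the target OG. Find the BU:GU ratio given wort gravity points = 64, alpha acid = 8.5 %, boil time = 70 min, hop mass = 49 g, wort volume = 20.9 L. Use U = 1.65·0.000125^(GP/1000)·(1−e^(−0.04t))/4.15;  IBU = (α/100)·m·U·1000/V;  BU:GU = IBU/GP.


U = 1.65·0.000125^(64/1000)·(1−e^(−0.04·70))/4.15 = 0.2101
IBU = (8.5/100)·49·0.2101·1000/20.9 = 41.8659
BU:GU = 41.8659/64

0.6542


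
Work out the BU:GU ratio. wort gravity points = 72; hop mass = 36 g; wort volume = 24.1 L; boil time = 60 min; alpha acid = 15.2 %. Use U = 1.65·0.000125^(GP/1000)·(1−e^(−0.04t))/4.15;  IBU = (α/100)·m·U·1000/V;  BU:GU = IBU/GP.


U = 1.65·0.000125^(72/1000)·(1−e^(−0.04·60))/4.15 = 0.1893
IBU = (15.2/100)·36·0.1893·1000/24.1 = 42.9775
BU:GU = 42.9775/72

0.5969


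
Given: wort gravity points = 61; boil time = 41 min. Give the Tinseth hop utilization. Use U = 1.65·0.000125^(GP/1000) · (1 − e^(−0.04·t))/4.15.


bigness = 1.65·0.000125^(61/1000) = 0.9537
boil_factor = (1 − e^(−0.04·41))/4.15 = 0.1942
U = 0.9537 · 0.1942

0.1852


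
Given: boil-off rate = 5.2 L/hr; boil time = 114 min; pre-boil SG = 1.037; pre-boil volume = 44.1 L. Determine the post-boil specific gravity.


V_post = V_pre − rate·(t/60);  SG_post = 1 + (SG_pre−1)·V_pre/V_post
V_post = 44.1 − 5.2·(114/60) = 34.2200
SG_post = 1 + (1.037 − 1)·44.1/34.2200

1.0477


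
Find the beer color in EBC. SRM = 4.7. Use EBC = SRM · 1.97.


EBC = 4.7 · 1.97

9.2590 EBC


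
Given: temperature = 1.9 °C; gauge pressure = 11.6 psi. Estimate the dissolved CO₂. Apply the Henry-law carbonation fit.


vols = (P + 14.695)·(0.01821 + 0.09011·e^(−0.04·T))
vols = (11.6 + 14.695)·(0.01821 + 0.09011·e^(−0.04·1.9))

2.6749 volumes


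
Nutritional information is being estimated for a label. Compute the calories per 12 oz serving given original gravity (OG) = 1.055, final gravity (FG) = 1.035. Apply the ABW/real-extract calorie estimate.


ABW = (OG−FG)·131.25·0.79/FG;  °P = 259 − 259/SG (for OG→OE and FG→AE);  RE = 0.1808·OE + 0.8192·AE;  Cal = (6.9·ABW + 4·(RE−0.1))·FG·3.55
ABW = (1.055 − 1.035)·131.25·0.79/1.035 = 2.0036
OE = 259 − 259/1.055 = 13.5024 °P
AE = 259 − 259/1.035 = 8.7585 °P
RE = 0.1808·13.5024 + 0.8192·8.7585 = 9.6162 °P
Cal = (6.9·2.0036 + 4·(9.6162−0.1))·1.035·3.55

190.6554 kcal


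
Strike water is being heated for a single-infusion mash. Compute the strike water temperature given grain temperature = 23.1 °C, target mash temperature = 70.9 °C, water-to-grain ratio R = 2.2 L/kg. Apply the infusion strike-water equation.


T_strike = (0.41/R)·(T_mash − T_grain) + T_mash
T_strike = (0.41/2.2)·(70.9 − 23.1) + 70.9

79.8082 °C


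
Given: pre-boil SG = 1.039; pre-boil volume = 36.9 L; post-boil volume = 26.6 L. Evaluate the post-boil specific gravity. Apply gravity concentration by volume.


SG_post = 1 + (SG_pre − 1)·V_pre/V_post
pts_pre = (1.039 − 1)·1000 = 39.0000
pts_post = 39.0000·36.9/26.6 = 54.1015
SG_post = 1 + 54.1015/1000

1.0541


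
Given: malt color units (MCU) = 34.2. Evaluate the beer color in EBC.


SRM = 1.4922·MCU^0.6859;  EBC = SRM·1.97
SRM = 1.4922·34.2^0.6859 = 16.8273
EBC = 16.8273·1.97

33.1499 EBC


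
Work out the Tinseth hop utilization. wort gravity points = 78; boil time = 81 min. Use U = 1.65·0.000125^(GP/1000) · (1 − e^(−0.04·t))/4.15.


bigness = 1.65·0.000125^(78/1000) = 0.8185
boil_factor = (1 − e^(−0.04·81))/4.15 = 0.2315
U = 0.8185 · 0.2315

0.1895


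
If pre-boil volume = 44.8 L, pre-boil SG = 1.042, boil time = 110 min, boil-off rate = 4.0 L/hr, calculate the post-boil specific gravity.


V_post = V_pre − rate·(t/60);  SG_post = 1 + (SG_pre−1)·V_pre/V_post
V_post = 44.8 − 4.0·(110/60) = 37.4667
SG_post = 1 + (1.042 − 1)·44.8/37.4667

1.0502


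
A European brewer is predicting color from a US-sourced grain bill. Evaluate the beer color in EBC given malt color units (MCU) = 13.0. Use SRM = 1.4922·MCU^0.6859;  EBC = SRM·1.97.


SRM = 1.4922·13.0^0.6859 = 8.6672
EBC = 8.6672·1.97

17.0745 EBC


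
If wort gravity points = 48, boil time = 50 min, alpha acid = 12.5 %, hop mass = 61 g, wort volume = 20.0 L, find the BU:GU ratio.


U = 1.65·0.000125^(GP/1000)·(1−e^(−0.04t))/4.15;  IBU = (α/100)·m·U·1000/V;  BU:GU = IBU/GP
U = 1.65·0.000125^(48/1000)·(1−e^(−0.04·50))/4.15 = 0.2233
IBU = (12.5/100)·61·0.2233·1000/20.0 = 85.1422
BU:GU = 85.1422/48

1.7738


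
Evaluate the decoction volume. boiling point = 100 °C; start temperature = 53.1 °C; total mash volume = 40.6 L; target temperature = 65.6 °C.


V_dec = V_total·(T_target − T_start)/(T_boil − T_start)
V_dec = 40.6·(65.6 − 53.1)/(100 − 53.1)

10.8209 L


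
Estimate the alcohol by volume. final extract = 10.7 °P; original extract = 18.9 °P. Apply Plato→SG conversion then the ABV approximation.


SG = 259/(259 − P);  ABV = (OG − FG)·131.25
OG = 259/(259 − 18.9) = 1.0787
FG = 259/(259 − 10.7) = 1.0431
ABV = (1.0787 − 1.0431)·131.25

4.6757 % ABV


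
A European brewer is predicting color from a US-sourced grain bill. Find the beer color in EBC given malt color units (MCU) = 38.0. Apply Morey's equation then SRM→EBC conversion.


SRM = 1.4922·MCU^0.6859;  EBC = SRM·1.97
SRM = 1.4922·38.0^0.6859 = 18.0884
EBC = 18.0884·1.97

35.6342 EBC


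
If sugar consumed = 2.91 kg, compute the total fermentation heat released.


Q = m_sugar · 590 kJ/kg
Q = 2.91 · 590

1716.9000 kJ


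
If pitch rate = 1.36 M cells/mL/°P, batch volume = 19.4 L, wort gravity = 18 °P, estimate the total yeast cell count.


cells (billions) = rate · V_L · °P
cells = 1.36 · 19.4 · 18

474.9120 billion cells


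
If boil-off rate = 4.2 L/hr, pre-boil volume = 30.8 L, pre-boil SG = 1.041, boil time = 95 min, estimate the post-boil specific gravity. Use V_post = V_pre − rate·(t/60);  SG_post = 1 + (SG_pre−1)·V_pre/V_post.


V_post = 30.8 − 4.2·(95/60) = 24.1500
SG_post = 1 + (1.041 − 1)·30.8/24.1500

1.0523


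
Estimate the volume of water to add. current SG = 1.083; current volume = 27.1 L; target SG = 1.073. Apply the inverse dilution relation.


V_water = V·((SG_curr − 1)/(SG_target − 1) − 1)
V_water = 27.1·((1.083 − 1)/(1.073 − 1) − 1)

3.7123 L


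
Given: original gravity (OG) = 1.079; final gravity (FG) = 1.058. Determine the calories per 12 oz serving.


ABW = (OG−FG)·131.25·0.79/FG;  °P = 259 − 259/SG (for OG→OE and FG→AE);  RE = 0.1808·OE + 0.8192·AE;  Cal = (6.9·ABW + 4·(RE−0.1))·FG·3.55
ABW = (1.079 − 1.058)·131.25·0.79/1.058 = 2.0581
OE = 259 − 259/1.079 = 18.9629 °P
AE = 259 − 259/1.058 = 14.1985 °P
RE = 0.1808·18.9629 + 0.8192·14.1985 = 15.0599 °P
Cal = (6.9·2.0581 + 4·(15.0599−0.1))·1.058·3.55

278.0879 kcal


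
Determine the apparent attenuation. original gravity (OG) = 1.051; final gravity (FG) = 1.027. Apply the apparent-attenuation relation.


AA = (OG − FG)/(OG − 1) · 100
AA = (1.051 − 1.027)/(1.051 − 1) · 100

47.0588 %


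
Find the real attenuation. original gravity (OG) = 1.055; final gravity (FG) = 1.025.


AA = (OG−FG)/(OG−1)·100;  RA = AA·0.8192
AA = (1.055 − 1.025)/(1.055 − 1)·100 = 54.5455
RA = 54.5455·0.8192

44.6836 %


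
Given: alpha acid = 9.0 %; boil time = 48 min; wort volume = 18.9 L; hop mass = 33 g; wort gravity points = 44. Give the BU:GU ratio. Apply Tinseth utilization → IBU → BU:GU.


U = 1.65·0.000125^(GP/1000)·(1−e^(−0.04t))/4.15;  IBU = (α/100)·m·U·1000/V;  BU:GU = IBU/GP
U = 1.65·0.000125^(44/1000)·(1−e^(−0.04·48))/4.15 = 0.2285
IBU = (9.0/100)·33·0.2285·1000/18.9 = 35.9041
BU:GU = 35.9041/44

0.8160


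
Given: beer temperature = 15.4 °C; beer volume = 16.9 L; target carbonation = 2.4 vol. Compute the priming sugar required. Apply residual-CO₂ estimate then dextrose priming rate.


residual = 14.695·(0.01821 + 0.09011·e^(−0.04·T));  sugar = (target − residual)·4.0·V
residual = 14.695·(0.01821 + 0.09011·e^(−0.04·15.4)) = 0.9828
sugar = (2.4 − 0.9828)·4.0·16.9

95.8041 g


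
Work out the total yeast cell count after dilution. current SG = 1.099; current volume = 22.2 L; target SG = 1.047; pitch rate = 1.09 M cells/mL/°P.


V_w = V·((SG_c−1)/(SG_t−1)−1);  °P = 259 − 259/SG_t;  cells = rate·(V+V_w)·°P
V_w = 22.2·((1.099−1)/(1.047−1)−1) = 24.5617
V_final = 22.2 + 24.5617 = 46.7617
°P = 259 − 259/1.047 = 11.6266
cells = 1.09·46.7617·11.6266

592.6083 billion cells


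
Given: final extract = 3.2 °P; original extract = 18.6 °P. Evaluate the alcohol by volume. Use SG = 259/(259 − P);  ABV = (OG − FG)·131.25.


OG = 259/(259 − 18.6) = 1.0774
FG = 259/(259 − 3.2) = 1.0125
ABV = (1.0774 − 1.0125)·131.25

8.5130 % ABV


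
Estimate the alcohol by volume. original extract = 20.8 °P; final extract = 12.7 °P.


SG = 259/(259 − P);  ABV = (OG − FG)·131.25
OG = 259/(259 − 20.8) = 1.0873
FG = 259/(259 − 12.7) = 1.0516
ABV = (1.0873 − 1.0516)·131.25

4.6933 % ABV


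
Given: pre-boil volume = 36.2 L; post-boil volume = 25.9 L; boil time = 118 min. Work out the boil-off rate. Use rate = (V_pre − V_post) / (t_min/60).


rate = (36.2 − 25.9) / (118/60)

5.2373 L/hr


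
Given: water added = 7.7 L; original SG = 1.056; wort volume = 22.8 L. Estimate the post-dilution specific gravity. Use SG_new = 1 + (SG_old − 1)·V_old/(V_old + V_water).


pts = (1.056 − 1)·1000·22.8/(22.8 + 7.7) = 41.8623
SG_new = 1 + 41.8623/1000

1.0419


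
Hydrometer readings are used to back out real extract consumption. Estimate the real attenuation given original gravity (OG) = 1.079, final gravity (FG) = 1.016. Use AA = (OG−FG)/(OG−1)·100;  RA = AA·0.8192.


AA = (1.079 − 1.016)/(1.079 − 1)·100 = 79.7468
RA = 79.7468·0.8192

65.3286 %


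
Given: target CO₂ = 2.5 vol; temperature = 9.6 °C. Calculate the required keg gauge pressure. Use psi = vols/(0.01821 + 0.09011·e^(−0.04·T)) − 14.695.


psi = 2.5/(0.01821 + 0.09011·e^(−0.04·9.6)) − 14.695

16.7173 psi


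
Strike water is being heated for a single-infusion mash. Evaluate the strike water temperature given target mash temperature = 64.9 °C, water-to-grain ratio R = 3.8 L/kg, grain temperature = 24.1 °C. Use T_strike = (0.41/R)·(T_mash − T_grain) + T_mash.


T_strike = (0.41/3.8)·(64.9 − 24.1) + 64.9

69.3021 °C


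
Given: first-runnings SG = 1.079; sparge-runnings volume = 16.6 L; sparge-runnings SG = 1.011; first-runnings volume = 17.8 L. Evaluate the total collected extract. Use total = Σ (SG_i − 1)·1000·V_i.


first = (1.079 − 1)·1000·17.8 = 1406.2000
sparge = (1.011 − 1)·1000·16.6 = 182.6000
total = 1406.2000 + 182.6000

1588.8000 gravity·L


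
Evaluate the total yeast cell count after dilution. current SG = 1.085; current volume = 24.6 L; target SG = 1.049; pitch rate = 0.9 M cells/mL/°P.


V_w = V·((SG_c−1)/(SG_t−1)−1);  °P = 259 − 259/SG_t;  cells = rate·(V+V_w)·°P
V_w = 24.6·((1.085−1)/(1.049−1)−1) = 18.0735
V_final = 24.6 + 18.0735 = 42.6735
°P = 259 − 259/1.049 = 12.0982
cells = 0.9·42.6735·12.0982

464.6445 billion cells


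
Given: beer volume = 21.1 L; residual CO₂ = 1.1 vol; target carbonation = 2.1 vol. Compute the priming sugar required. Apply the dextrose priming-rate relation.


sugar = (target − residual)·4.0·V
sugar = (2.1 − 1.1)·4.0·21.1

84.4000 g


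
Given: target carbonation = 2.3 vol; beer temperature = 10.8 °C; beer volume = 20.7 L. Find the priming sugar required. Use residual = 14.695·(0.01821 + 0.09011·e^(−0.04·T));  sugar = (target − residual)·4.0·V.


residual = 14.695·(0.01821 + 0.09011·e^(−0.04·10.8)) = 1.1273
sugar = (2.3 − 1.1273)·4.0·20.7

97.1031 g


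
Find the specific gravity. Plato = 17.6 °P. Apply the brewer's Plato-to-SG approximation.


SG = 259/(259 − P)
SG = 259/(259 − 17.6)

1.0729


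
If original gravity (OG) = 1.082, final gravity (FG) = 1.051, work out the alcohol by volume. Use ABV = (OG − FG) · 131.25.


ABV = (1.082 − 1.051) · 131.25

4.0688 % ABV


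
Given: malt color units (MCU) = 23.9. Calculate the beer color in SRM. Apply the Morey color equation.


SRM = 1.4922 · MCU^0.6859
SRM = 1.4922 · 23.9^0.6859

13.1604 SRM


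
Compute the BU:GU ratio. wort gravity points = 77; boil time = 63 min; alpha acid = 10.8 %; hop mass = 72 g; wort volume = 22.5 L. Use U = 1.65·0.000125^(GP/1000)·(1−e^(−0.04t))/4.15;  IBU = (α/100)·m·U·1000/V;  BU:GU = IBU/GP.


U = 1.65·0.000125^(77/1000)·(1−e^(−0.04·63))/4.15 = 0.1830
IBU = (10.8/100)·72·0.1830·1000/22.5 = 63.2474
BU:GU = 63.2474/77

0.8214


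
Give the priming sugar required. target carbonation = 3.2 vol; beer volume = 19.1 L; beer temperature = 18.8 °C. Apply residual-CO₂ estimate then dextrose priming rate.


residual = 14.695·(0.01821 + 0.09011·e^(−0.04·T));  sugar = (target − residual)·4.0·V
residual = 14.695·(0.01821 + 0.09011·e^(−0.04·18.8)) = 0.8918
sugar = (3.2 − 0.8918)·4.0·19.1

176.3436 g


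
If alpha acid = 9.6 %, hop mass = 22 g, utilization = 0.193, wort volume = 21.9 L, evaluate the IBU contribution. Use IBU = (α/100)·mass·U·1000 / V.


IBU = (9.6/100)·22·0.193·1000 / 21.9

18.6126 IBU


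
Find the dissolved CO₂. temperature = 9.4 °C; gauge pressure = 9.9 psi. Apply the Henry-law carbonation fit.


vols = (P + 14.695)·(0.01821 + 0.09011·e^(−0.04·T))
vols = (9.9 + 14.695)·(0.01821 + 0.09011·e^(−0.04·9.4))

1.9696 volumes


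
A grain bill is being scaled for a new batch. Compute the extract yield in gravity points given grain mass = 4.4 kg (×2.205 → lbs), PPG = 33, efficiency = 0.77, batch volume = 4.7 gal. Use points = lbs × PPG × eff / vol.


lbs = 4.4 × 2.205 = 9.7020
points = 9.7020 × 33 × 0.77 / 4.7

52.4527 points


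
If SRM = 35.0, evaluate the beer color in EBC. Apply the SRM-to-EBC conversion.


EBC = SRM · 1.97
EBC = 35.0 · 1.97

68.9500 EBC


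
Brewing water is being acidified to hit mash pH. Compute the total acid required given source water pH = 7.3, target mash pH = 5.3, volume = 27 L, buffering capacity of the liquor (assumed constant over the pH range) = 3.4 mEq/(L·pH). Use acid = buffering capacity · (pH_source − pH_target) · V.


acid = 3.4 · (7.3 − 5.3) · 27

183.6000 mEq


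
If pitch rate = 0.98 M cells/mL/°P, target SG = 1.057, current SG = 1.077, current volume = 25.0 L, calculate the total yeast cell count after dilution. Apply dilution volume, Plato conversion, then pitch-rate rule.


V_w = V·((SG_c−1)/(SG_t−1)−1);  °P = 259 − 259/SG_t;  cells = rate·(V+V_w)·°P
V_w = 25.0·((1.077−1)/(1.057−1)−1) = 8.7719
V_final = 25.0 + 8.7719 = 33.7719
°P = 259 − 259/1.057 = 13.9669
cells = 0.98·33.7719·13.9669

462.2550 billion cells


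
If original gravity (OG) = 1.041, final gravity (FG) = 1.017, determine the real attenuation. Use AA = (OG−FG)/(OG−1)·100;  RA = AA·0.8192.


AA = (1.041 − 1.017)/(1.041 − 1)·100 = 58.5366
RA = 58.5366·0.8192

47.9532 %


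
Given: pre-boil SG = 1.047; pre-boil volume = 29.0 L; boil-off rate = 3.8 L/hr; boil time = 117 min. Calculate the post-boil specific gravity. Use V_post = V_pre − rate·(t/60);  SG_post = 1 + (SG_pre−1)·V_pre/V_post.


V_post = 29.0 − 3.8·(117/60) = 21.5900
SG_post = 1 + (1.047 − 1)·29.0/21.5900

1.0631


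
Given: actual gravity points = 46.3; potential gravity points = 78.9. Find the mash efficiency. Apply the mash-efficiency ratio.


efficiency = actual / potential × 100
efficiency = 46.3 / 78.9 × 100

58.6819 %


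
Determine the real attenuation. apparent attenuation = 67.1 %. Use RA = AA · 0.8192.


RA = 67.1 · 0.8192

54.9683 %


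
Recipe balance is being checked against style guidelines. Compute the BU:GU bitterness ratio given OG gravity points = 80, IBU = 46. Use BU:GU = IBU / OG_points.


BU:GU = 46 / 80

0.5750


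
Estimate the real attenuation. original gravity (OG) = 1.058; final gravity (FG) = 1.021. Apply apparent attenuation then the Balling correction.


AA = (OG−FG)/(OG−1)·100;  RA = AA·0.8192
AA = (1.058 − 1.021)/(1.058 − 1)·100 = 63.7931
RA = 63.7931·0.8192

52.2593 %


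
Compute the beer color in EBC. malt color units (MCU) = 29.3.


SRM = 1.4922·MCU^0.6859;  EBC = SRM·1.97
SRM = 1.4922·29.3^0.6859 = 15.1339
EBC = 15.1339·1.97

29.8138 EBC


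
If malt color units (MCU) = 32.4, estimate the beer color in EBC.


SRM = 1.4922·MCU^0.6859;  EBC = SRM·1.97
SRM = 1.4922·32.4^0.6859 = 16.2147
EBC = 16.2147·1.97

31.9430 EBC


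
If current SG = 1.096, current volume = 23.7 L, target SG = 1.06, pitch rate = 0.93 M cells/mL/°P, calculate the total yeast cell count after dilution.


V_w = V·((SG_c−1)/(SG_t−1)−1);  °P = 259 − 259/SG_t;  cells = rate·(V+V_w)·°P
V_w = 23.7·((1.096−1)/(1.06−1)−1) = 14.2200
V_final = 23.7 + 14.2200 = 37.9200
°P = 259 − 259/1.06 = 14.6604
cells = 0.93·37.9200·14.6604

517.0070 billion cells


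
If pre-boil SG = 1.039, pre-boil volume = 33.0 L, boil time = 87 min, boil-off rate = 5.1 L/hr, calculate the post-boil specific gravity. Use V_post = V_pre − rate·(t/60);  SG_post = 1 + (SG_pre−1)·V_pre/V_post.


V_post = 33.0 − 5.1·(87/60) = 25.6050
SG_post = 1 + (1.039 − 1)·33.0/25.6050

1.0503


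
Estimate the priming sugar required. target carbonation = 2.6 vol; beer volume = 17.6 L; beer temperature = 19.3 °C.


residual = 14.695·(0.01821 + 0.09011·e^(−0.04·T));  sugar = (target − residual)·4.0·V
residual = 14.695·(0.01821 + 0.09011·e^(−0.04·19.3)) = 0.8795
sugar = (2.6 − 0.8795)·4.0·17.6

121.1248 g


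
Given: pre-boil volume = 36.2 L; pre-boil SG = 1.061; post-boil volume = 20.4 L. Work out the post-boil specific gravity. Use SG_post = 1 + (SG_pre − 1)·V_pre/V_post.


pts_pre = (1.061 − 1)·1000 = 61.0000
pts_post = 61.0000·36.2/20.4 = 108.2451
SG_post = 1 + 108.2451/1000

1.1082


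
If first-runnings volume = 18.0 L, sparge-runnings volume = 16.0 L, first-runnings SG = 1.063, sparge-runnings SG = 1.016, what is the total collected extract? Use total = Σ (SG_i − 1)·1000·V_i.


first = (1.063 − 1)·1000·18.0 = 1134.0000
sparge = (1.016 − 1)·1000·16.0 = 256.0000
total = 1134.0000 + 256.0000

1390.0000 gravity·L


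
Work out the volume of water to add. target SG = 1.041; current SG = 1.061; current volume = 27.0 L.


V_water = V·((SG_curr − 1)/(SG_target − 1) − 1)
V_water = 27.0·((1.061 − 1)/(1.041 − 1) − 1)

13.1707 L


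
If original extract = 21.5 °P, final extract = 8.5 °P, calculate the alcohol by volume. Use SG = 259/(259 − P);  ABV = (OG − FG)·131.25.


OG = 259/(259 − 21.5) = 1.0905
FG = 259/(259 − 8.5) = 1.0339
ABV = (1.0905 − 1.0339)·131.25

7.4280 % ABV


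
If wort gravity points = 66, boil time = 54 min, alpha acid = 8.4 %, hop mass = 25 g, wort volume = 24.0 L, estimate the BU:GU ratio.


U = 1.65·0.000125^(GP/1000)·(1−e^(−0.04t))/4.15;  IBU = (α/100)·m·U·1000/V;  BU:GU = IBU/GP
U = 1.65·0.000125^(66/1000)·(1−e^(−0.04·54))/4.15 = 0.1944
IBU = (8.4/100)·25·0.1944·1000/24.0 = 17.0068
BU:GU = 17.0068/66

0.2577


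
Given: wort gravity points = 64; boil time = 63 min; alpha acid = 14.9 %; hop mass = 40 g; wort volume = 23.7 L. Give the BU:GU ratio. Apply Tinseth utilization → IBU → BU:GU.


U = 1.65·0.000125^(GP/1000)·(1−e^(−0.04t))/4.15;  IBU = (α/100)·m·U·1000/V;  BU:GU = IBU/GP
U = 1.65·0.000125^(64/1000)·(1−e^(−0.04·63))/4.15 = 0.2057
IBU = (14.9/100)·40·0.2057·1000/23.7 = 51.7258
BU:GU = 51.7258/64

0.8082


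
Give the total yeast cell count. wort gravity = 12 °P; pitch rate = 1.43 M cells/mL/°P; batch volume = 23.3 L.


cells (billions) = rate · V_L · °P
cells = 1.43 · 23.3 · 12

399.8280 billion cells


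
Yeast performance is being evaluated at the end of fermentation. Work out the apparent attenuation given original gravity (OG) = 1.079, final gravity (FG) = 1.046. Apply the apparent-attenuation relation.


AA = (OG − FG)/(OG − 1) · 100
AA = (1.079 − 1.046)/(1.079 − 1) · 100

41.7722 %


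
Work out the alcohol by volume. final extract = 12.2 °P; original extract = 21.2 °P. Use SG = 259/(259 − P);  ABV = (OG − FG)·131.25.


OG = 259/(259 − 21.2) = 1.0892
FG = 259/(259 − 12.2) = 1.0494
ABV = (1.0892 − 1.0494)·131.25

5.2130 % ABV


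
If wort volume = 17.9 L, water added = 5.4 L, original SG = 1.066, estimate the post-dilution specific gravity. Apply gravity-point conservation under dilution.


SG_new = 1 + (SG_old − 1)·V_old/(V_old + V_water)
pts = (1.066 − 1)·1000·17.9/(17.9 + 5.4) = 50.7039
SG_new = 1 + 50.7039/1000

1.0507


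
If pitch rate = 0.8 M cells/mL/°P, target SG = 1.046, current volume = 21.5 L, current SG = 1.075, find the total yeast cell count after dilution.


V_w = V·((SG_c−1)/(SG_t−1)−1);  °P = 259 − 259/SG_t;  cells = rate·(V+V_w)·°P
V_w = 21.5·((1.075−1)/(1.046−1)−1) = 13.5543
V_final = 21.5 + 13.5543 = 35.0543
°P = 259 − 259/1.046 = 11.3901
cells = 0.8·35.0543·11.3901

319.4168 billion cells


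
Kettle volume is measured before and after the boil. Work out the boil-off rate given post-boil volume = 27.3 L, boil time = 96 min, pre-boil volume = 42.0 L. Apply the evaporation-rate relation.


rate = (V_pre − V_post) / (t_min/60)
rate = (42.0 − 27.3) / (96/60)

9.1875 L/hr


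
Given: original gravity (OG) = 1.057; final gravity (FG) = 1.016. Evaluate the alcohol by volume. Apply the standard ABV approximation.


ABV = (OG − FG) · 131.25
ABV = (1.057 − 1.016) · 131.25

5.3812 % ABV


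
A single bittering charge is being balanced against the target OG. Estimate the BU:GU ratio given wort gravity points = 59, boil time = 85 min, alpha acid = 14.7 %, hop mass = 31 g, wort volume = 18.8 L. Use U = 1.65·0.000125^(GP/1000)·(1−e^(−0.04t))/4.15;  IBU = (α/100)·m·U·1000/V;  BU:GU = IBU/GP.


U = 1.65·0.000125^(59/1000)·(1−e^(−0.04·85))/4.15 = 0.2262
IBU = (14.7/100)·31·0.2262·1000/18.8 = 54.8193
BU:GU = 54.8193/59

0.9291


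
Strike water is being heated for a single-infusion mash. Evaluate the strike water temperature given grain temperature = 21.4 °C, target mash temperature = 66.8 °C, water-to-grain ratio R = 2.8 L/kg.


T_strike = (0.41/R)·(T_mash − T_grain) + T_mash
T_strike = (0.41/2.8)·(66.8 − 21.4) + 66.8

73.4479 °C


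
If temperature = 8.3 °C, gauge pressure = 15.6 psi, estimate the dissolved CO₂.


vols = (P + 14.695)·(0.01821 + 0.09011·e^(−0.04·T))
vols = (15.6 + 14.695)·(0.01821 + 0.09011·e^(−0.04·8.3))

2.5103 volumes


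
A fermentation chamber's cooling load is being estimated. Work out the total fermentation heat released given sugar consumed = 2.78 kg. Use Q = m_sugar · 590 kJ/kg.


Q = 2.78 · 590

1640.2000 kJ


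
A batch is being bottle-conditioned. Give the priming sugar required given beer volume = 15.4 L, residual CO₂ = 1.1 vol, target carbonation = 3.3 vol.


sugar = (target − residual)·4.0·V
sugar = (3.3 − 1.1)·4.0·15.4

135.5200 g


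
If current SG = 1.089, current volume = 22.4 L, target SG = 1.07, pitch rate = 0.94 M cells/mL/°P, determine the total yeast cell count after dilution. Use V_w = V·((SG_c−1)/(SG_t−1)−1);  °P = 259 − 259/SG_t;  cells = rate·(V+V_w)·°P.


V_w = 22.4·((1.089−1)/(1.07−1)−1) = 6.0800
V_final = 22.4 + 6.0800 = 28.4800
°P = 259 − 259/1.07 = 16.9439
cells = 0.94·28.4800·16.9439

453.6092 billion cells


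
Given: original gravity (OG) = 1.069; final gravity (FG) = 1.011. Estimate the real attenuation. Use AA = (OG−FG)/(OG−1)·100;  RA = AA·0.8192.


AA = (1.069 − 1.011)/(1.069 − 1)·100 = 84.0580
RA = 84.0580·0.8192

68.8603 %


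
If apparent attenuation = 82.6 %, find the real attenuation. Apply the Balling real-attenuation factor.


RA = AA · 0.8192
RA = 82.6 · 0.8192

67.6659 %


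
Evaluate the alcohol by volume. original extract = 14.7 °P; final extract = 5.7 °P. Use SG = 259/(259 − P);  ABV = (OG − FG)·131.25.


OG = 259/(259 − 14.7) = 1.0602
FG = 259/(259 − 5.7) = 1.0225
ABV = (1.0602 − 1.0225)·131.25

4.9441 % ABV


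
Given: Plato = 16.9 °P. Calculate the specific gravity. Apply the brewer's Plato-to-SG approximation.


SG = 259/(259 − P)
SG = 259/(259 − 16.9)

1.0698


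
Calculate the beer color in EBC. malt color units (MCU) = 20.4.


SRM = 1.4922·MCU^0.6859;  EBC = SRM·1.97
SRM = 1.4922·20.4^0.6859 = 11.8060
EBC = 11.8060·1.97

23.2578 EBC


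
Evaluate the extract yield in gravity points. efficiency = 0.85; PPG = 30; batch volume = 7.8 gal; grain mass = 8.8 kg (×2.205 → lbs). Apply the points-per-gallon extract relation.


points = lbs × PPG × eff / vol
lbs = 8.8 × 2.205 = 19.4040
points = 19.4040 × 30 × 0.85 / 7.8

63.4362 points


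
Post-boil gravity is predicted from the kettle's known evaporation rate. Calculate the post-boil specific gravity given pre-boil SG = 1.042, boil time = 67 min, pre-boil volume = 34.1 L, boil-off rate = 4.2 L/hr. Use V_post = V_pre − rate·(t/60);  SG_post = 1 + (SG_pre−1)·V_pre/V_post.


V_post = 34.1 − 4.2·(67/60) = 29.4100
SG_post = 1 + (1.042 − 1)·34.1/29.4100

1.0487


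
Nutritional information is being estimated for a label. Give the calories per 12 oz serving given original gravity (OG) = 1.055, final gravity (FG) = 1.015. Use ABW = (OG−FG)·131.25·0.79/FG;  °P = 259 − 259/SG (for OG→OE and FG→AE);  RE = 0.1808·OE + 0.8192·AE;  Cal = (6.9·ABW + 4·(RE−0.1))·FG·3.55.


ABW = (1.055 − 1.015)·131.25·0.79/1.015 = 4.0862
OE = 259 − 259/1.055 = 13.5024 °P
AE = 259 − 259/1.015 = 3.8276 °P
RE = 0.1808·13.5024 + 0.8192·3.8276 = 5.5768 °P
Cal = (6.9·4.0862 + 4·(5.5768−0.1))·1.015·3.55

180.5299 kcal


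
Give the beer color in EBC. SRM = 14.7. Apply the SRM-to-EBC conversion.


EBC = SRM · 1.97
EBC = 14.7 · 1.97

28.9590 EBC


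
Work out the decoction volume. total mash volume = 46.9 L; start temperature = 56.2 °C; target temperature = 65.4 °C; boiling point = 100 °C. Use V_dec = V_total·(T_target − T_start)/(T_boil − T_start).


V_dec = 46.9·(65.4 − 56.2)/(100 − 56.2)

9.8511 L


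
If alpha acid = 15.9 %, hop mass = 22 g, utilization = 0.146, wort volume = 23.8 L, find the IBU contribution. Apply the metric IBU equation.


IBU = (α/100)·mass·U·1000 / V
IBU = (15.9/100)·22·0.146·1000 / 23.8

21.4583 IBU


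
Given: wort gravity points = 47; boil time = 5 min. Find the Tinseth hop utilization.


U = 1.65·0.000125^(GP/1000) · (1 − e^(−0.04·t))/4.15
bigness = 1.65·0.000125^(47/1000) = 1.0815
boil_factor = (1 − e^(−0.04·5))/4.15 = 0.0437
U = 1.0815 · 0.0437

0.0472


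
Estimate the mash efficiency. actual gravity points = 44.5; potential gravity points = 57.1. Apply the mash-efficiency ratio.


efficiency = actual / potential × 100
efficiency = 44.5 / 57.1 × 100

77.9335 %


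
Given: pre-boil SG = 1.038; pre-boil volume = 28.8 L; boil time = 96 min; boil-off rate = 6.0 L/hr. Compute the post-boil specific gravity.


V_post = V_pre − rate·(t/60);  SG_post = 1 + (SG_pre−1)·V_pre/V_post
V_post = 28.8 − 6.0·(96/60) = 19.2000
SG_post = 1 + (1.038 − 1)·28.8/19.2000

1.0570


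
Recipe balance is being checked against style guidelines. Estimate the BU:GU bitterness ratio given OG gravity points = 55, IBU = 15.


BU:GU = IBU / OG_points
BU:GU = 15 / 55

0.2727


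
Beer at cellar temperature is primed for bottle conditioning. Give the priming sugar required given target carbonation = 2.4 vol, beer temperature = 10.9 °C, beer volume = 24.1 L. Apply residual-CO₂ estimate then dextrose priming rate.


residual = 14.695·(0.01821 + 0.09011·e^(−0.04·T));  sugar = (target − residual)·4.0·V
residual = 14.695·(0.01821 + 0.09011·e^(−0.04·10.9)) = 1.1238
sugar = (2.4 − 1.1238)·4.0·24.1

123.0232 g


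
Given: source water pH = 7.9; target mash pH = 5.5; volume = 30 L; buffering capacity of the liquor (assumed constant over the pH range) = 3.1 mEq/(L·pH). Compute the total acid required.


acid = buffering capacity · (pH_source − pH_target) · V
acid = 3.1 · (7.9 − 5.5) · 30

223.2000 mEq


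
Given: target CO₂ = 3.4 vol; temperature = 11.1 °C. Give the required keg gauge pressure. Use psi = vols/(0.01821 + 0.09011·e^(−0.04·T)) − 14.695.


psi = 3.4/(0.01821 + 0.09011·e^(−0.04·11.1)) − 14.695

30.0345 psi


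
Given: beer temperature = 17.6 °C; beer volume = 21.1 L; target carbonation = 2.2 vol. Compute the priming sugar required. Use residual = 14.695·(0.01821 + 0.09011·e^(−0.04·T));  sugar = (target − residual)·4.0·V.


residual = 14.695·(0.01821 + 0.09011·e^(−0.04·17.6)) = 0.9225
sugar = (2.2 − 0.9225)·4.0·21.1

107.8183 g


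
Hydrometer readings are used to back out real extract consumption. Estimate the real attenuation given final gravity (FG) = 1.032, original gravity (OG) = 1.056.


AA = (OG−FG)/(OG−1)·100;  RA = AA·0.8192
AA = (1.056 − 1.032)/(1.056 − 1)·100 = 42.8571
RA = 42.8571·0.8192

35.1086 %


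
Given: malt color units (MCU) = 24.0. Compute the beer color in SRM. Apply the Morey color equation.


SRM = 1.4922 · MCU^0.6859
SRM = 1.4922 · 24.0^0.6859

13.1982 SRM


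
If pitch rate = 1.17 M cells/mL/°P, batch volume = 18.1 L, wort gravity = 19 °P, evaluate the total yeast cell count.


cells (billions) = rate · V_L · °P
cells = 1.17 · 18.1 · 19

402.3630 billion cells
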